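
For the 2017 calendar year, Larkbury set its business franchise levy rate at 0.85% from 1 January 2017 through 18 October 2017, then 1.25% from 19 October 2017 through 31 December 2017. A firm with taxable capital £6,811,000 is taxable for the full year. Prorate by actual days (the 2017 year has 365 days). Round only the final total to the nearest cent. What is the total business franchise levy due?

1 January – 18 October 2017: 291 days at 0.85% → £6,811,000 × 0.85% × 291/365 = £46,156.1877
19 October – 31 December 2017: 74 days at 1.25% → £6,811,000 × 1.25% × 74/365 = £17,260.7534
Total = £63,416.9411

£63,416.94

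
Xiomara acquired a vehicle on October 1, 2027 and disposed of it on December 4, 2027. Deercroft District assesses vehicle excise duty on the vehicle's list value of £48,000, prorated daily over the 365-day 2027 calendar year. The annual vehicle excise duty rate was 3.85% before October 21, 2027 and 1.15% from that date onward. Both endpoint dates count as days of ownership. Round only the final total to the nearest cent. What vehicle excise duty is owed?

October 1 – October 20, 2027: 20 days at 3.85% → £48,000 × 3.85% × 20/365 = £101.2603
October 21 – December 4, 2027: 45 days at 1.15% → £48,000 × 1.15% × 45/365 = £68.0548
Total = £169.3151

£169.32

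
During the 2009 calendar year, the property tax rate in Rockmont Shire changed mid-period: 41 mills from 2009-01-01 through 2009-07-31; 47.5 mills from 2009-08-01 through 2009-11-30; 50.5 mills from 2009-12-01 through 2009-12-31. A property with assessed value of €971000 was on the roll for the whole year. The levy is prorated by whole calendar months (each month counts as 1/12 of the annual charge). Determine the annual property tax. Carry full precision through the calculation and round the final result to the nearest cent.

2009-01-01 to 2009-07-31: 7 months at 41 mills → €971000 × 4.1% × 7/12 = €23223.0833
2009-08-01 to 2009-11-30: 4 months at 47.5 mills → €971000 × 4.75% × 4/12 = €15374.1667
2009-12-01 to 2009-12-31: 1 month at 50.5 mills → €971000 × 5.05% × 1/12 = €4086.2917
Total = €42683.5417

€42683.54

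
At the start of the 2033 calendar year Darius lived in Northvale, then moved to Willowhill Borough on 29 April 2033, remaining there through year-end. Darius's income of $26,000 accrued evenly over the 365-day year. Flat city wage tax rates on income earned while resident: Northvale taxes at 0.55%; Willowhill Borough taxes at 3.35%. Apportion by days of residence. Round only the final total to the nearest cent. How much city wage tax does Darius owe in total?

Northvale, 1 January – 28 April 2033: 118 days → $26,000 × 0.55% × 118/365 = $46.2301
Willowhill Borough, 29 April – 31 December 2033: 247 days → $26,000 × 3.35% × 247/365 = $589.4164
Total = $635.6466

$635.65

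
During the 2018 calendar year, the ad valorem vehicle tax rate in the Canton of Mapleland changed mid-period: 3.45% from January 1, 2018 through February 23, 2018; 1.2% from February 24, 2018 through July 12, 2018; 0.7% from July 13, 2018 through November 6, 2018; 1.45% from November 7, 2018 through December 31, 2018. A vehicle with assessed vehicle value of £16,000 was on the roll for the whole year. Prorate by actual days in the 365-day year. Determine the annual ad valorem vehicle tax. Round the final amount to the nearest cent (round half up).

January 1 – February 23, 2018: 54 days at 3.45% → £16,000 × 3.45% × 54/365 = £81.6658
February 24 – July 12, 2018: 139 days at 1.2% → £16,000 × 1.2% × 139/365 = £73.1178
July 13 – November 6, 2018: 117 days at 0.7% → £16,000 × 0.7% × 117/365 = £35.9014
November 7 – December 31, 2018: 55 days at 1.45% → £16,000 × 1.45% × 55/365 = £34.9589
Total = £225.6438

£225.64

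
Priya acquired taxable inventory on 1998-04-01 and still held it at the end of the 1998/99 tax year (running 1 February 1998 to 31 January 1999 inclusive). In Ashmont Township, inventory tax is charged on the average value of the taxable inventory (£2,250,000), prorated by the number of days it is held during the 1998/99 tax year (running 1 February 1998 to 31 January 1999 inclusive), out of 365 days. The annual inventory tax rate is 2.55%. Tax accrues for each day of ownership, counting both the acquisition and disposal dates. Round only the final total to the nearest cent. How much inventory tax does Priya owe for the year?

£48,100.68

Days held (1998-04-01 to 1999-01-31): 306 out of 365
Tax = £2,250,000 × 2.55% × 306/365 = £48,100.6849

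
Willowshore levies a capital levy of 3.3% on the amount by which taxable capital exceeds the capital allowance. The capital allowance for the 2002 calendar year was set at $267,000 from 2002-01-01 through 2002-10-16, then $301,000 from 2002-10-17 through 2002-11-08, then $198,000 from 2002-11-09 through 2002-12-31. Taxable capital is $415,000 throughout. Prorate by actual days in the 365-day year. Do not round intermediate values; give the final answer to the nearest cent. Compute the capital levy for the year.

2002-01-01 to 2002-10-16: 289 days, exemption $267,000 → ($415,000 − $267,000) × 3.3% × 289/365 = $3,867.0575
2002-10-17 to 2002-11-08: 23 days, exemption $301,000 → ($415,000 − $301,000) × 3.3% × 23/365 = $237.0575
2002-11-09 to 2002-12-31: 53 days, exemption $198,000 → ($415,000 − $198,000) × 3.3% × 53/365 = $1,039.8164
Total = $5,143.9315

$5,143.93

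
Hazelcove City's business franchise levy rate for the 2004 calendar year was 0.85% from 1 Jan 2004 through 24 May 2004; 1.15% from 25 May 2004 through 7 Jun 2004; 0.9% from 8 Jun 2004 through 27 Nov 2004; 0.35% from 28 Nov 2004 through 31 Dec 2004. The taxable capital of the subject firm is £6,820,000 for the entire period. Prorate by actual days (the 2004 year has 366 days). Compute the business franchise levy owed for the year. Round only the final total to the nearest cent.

£57,196.69

1 Jan – 24 May 2004: 145 days at 0.85% → £6,820,000 × 0.85% × 145/366 = £22,966.2568
25 May – 7 Jun 2004: 14 days at 1.15% → £6,820,000 × 1.15% × 14/366 = £3,000.0546
8 Jun – 27 Nov 2004: 173 days at 0.9% → £6,820,000 × 0.9% × 173/366 = £29,012.9508
28 Nov – 31 Dec 2004: 34 days at 0.35% → £6,820,000 × 0.35% × 34/366 = £2,217.4317
Total = £57,196.6940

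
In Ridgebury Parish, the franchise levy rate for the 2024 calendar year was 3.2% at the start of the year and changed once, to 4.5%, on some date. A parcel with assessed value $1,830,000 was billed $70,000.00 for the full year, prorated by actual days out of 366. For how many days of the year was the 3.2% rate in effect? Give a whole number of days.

190 days

Let d = days at the first rate; then 366 − d days at the second rate.
$1,830,000 × [3.2%·d + 4.5%·(366−d)] / 366 = $70,000.00
Solving gives d = 190, so the new rate took effect on 9 Jul 2024.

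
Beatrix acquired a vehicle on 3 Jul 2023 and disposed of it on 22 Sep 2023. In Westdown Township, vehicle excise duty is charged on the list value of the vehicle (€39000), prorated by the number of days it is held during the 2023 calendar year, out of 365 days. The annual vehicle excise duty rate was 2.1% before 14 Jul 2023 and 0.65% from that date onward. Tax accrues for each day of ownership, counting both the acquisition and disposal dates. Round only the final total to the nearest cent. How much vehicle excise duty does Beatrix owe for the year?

3 Jul – 13 Jul 2023: 11 days at 2.1% → €39000 × 2.1% × 11/365 = €24.6822
14 Jul – 22 Sep 2023: 71 days at 0.65% → €39000 × 0.65% × 71/365 = €49.3110
Total = €73.9932

€73.99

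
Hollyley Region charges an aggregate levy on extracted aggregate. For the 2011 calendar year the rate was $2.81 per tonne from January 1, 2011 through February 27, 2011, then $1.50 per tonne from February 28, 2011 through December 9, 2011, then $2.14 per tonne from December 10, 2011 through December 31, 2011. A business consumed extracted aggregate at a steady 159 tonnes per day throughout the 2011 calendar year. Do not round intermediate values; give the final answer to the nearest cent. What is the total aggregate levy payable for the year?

January 1 – February 27, 2011: 58 days × 159 tonnes/day = 9,222 tonnes at $2.81/tonne → $25913.82
February 28 – December 9, 2011: 285 days × 159 tonnes/day = 45,315 tonnes at $1.50/tonne → $67972.50
December 10 – December 31, 2011: 22 days × 159 tonnes/day = 3,498 tonnes at $2.14/tonne → $7485.72

$101372.04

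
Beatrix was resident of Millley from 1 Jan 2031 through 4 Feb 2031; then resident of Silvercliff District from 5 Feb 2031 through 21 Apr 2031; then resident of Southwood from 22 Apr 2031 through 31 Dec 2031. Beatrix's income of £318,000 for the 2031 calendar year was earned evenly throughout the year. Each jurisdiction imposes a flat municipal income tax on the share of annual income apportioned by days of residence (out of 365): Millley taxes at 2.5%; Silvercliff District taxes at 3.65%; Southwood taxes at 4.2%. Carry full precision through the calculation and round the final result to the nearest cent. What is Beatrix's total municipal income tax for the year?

Millley, 1 Jan – 4 Feb 2031: 35 days → £318,000 × 2.5% × 35/365 = £762.3288
Silvercliff District, 5 Feb – 21 Apr 2031: 76 days → £318,000 × 3.65% × 76/365 = £2,416.8000
Southwood, 22 Apr – 31 Dec 2031: 254 days → £318,000 × 4.2% × 254/365 = £9,294.3123
Total = £12,473.4411

£12,473.44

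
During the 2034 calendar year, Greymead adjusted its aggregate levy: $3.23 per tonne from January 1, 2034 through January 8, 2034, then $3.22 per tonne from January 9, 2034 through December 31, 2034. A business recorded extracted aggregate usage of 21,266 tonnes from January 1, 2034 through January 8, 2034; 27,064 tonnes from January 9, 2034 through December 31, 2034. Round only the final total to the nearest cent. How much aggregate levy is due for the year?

$155835.26

January 1 – January 8, 2034: 21,266 tonnes at $3.23/tonne → $68689.18
January 9 – December 31, 2034: 27,064 tonnes at $3.22/tonne → $87146.08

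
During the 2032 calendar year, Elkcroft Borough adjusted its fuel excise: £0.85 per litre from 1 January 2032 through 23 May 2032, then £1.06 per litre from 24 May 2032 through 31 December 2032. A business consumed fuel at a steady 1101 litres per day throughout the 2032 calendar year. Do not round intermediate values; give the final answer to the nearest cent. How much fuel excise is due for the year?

£393,849.72

1 January – 23 May 2032: 144 days × 1101 litres/day = 158,544 litres at £0.85/litre → £134,762.40
24 May – 31 December 2032: 222 days × 1101 litres/day = 244,422 litres at £1.06/litre → £259,087.32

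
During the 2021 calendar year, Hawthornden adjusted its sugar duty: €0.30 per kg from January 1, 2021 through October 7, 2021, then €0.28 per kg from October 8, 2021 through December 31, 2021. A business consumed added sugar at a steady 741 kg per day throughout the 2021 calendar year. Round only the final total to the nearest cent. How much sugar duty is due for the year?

January 1 – October 7, 2021: 280 days × 741 kg/day = 207,480 kg at €0.30/kg → €62244.00
October 8 – December 31, 2021: 85 days × 741 kg/day = 62,985 kg at €0.28/kg → €17635.80

€79879.80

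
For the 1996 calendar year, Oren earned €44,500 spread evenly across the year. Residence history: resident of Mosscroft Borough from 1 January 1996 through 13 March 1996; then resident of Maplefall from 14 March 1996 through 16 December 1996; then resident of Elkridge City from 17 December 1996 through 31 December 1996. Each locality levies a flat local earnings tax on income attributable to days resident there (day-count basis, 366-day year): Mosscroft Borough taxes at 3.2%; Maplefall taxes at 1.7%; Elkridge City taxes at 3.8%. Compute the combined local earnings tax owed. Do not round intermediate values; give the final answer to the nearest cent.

€927.93

Mosscroft Borough, 1 January – 13 March 1996: 73 days → €44,500 × 3.2% × 73/366 = €284.0219
Maplefall, 14 March – 16 December 1996: 278 days → €44,500 × 1.7% × 278/366 = €574.6093
Elkridge City, 17 December – 31 December 1996: 15 days → €44,500 × 3.8% × 15/366 = €69.3033
Total = €927.9344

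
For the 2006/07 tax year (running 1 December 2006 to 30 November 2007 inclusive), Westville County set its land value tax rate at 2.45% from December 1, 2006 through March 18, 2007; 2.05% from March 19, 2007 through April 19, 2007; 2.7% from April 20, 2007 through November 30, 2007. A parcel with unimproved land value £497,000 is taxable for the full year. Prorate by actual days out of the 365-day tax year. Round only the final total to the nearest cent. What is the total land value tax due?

December 1, 2006 – March 18, 2007: 108 days at 2.45% → £497,000 × 2.45% × 108/365 = £3,602.9096
March 19 – April 19, 2007: 32 days at 2.05% → £497,000 × 2.05% × 32/365 = £893.2384
April 20 – November 30, 2007: 225 days at 2.7% → £497,000 × 2.7% × 225/365 = £8,271.9863
Total = £12,768.1342

£12,768.13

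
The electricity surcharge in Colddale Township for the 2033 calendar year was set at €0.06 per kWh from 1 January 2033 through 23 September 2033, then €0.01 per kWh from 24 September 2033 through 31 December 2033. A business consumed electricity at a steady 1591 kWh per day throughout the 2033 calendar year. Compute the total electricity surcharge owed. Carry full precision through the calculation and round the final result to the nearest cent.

€26,967.45

1 January – 23 September 2033: 266 days × 1591 kWh/day = 423,206 kWh at €0.06/kWh → €25,392.36
24 September – 31 December 2033: 99 days × 1591 kWh/day = 157,509 kWh at €0.01/kWh → €1,575.09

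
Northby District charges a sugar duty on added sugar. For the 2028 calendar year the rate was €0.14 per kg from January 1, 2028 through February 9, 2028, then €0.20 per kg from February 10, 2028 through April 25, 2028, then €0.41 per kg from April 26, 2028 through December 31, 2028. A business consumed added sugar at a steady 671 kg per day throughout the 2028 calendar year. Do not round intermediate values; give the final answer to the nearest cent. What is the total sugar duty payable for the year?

January 1 – February 9, 2028: 40 days × 671 kg/day = 26,840 kg at €0.14/kg → €3757.60
February 10 – April 25, 2028: 76 days × 671 kg/day = 50,996 kg at €0.20/kg → €10199.20
April 26 – December 31, 2028: 250 days × 671 kg/day = 167,750 kg at €0.41/kg → €68777.50

€82734.30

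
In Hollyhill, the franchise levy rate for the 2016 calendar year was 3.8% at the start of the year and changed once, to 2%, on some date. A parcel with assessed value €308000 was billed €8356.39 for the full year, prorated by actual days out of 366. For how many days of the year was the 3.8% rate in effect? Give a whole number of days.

145 days

Let d = days at the first rate; then 366 − d days at the second rate.
€308000 × [3.8%·d + 2%·(366−d)] / 366 = €8356.39
Solving gives d = 145, so the new rate took effect on 25 May 2016.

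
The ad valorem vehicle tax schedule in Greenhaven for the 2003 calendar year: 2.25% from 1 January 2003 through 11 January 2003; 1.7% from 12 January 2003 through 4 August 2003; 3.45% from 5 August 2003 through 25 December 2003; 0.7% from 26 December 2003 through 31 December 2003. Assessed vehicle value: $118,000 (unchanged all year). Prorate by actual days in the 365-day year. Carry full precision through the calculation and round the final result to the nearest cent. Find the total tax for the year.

$2,815.19

1 January – 11 January 2003: 11 days at 2.25% → $118,000 × 2.25% × 11/365 = $80.0137
12 January – 4 August 2003: 205 days at 1.7% → $118,000 × 1.7% × 205/365 = $1,126.6575
5 August – 25 December 2003: 143 days at 3.45% → $118,000 × 3.45% × 143/365 = $1,594.9397
26 December – 31 December 2003: 6 days at 0.7% → $118,000 × 0.7% × 6/365 = $13.5781
Total = $2,815.1890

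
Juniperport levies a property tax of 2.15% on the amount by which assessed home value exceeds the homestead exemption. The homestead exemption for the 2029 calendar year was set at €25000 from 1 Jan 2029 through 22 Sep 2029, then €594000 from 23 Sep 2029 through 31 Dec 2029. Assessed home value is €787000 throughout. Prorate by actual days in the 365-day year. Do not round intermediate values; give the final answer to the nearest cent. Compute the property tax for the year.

€13031.36

1 Jan – 22 Sep 2029: 265 days, exemption €25000 → (€787000 − €25000) × 2.15% × 265/365 = €11894.5068
23 Sep – 31 Dec 2029: 100 days, exemption €594000 → (€787000 − €594000) × 2.15% × 100/365 = €1136.8493
Total = €13031.3562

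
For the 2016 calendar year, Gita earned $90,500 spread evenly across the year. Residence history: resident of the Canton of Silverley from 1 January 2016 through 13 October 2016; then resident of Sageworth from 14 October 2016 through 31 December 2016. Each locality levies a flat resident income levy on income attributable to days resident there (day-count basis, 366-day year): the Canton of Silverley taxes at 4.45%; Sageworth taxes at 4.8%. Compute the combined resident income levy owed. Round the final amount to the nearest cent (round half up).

$4,095.62

The Canton of Silverley, 1 January – 13 October 2016: 287 days → $90,500 × 4.45% × 287/366 = $3,157.9802
Sageworth, 14 October – 31 December 2016: 79 days → $90,500 × 4.8% × 79/366 = $937.6393
Total = $4,095.6195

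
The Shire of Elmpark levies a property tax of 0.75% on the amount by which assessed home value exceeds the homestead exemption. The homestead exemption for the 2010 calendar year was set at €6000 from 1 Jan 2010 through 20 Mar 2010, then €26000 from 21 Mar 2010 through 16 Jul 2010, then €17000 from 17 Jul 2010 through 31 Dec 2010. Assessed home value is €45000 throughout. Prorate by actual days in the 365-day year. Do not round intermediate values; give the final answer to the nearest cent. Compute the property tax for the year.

€206.03

1 Jan – 20 Mar 2010: 79 days, exemption €6000 → (€45000 − €6000) × 0.75% × 79/365 = €63.3082
21 Mar – 16 Jul 2010: 118 days, exemption €26000 → (€45000 − €26000) × 0.75% × 118/365 = €46.0685
17 Jul – 31 Dec 2010: 168 days, exemption €17000 → (€45000 − €17000) × 0.75% × 168/365 = €96.6575
Total = €206.0342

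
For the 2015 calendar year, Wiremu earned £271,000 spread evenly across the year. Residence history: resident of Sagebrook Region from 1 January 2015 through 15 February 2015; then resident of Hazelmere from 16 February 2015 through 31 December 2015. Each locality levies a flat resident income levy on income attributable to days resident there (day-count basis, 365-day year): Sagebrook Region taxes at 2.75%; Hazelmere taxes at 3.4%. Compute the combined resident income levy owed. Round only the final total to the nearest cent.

Sagebrook Region, 1 January – 15 February 2015: 46 days → £271,000 × 2.75% × 46/365 = £939.2192
Hazelmere, 16 February – 31 December 2015: 319 days → £271,000 × 3.4% × 319/365 = £8,052.7836
Total = £8,992.0027

£8,992.00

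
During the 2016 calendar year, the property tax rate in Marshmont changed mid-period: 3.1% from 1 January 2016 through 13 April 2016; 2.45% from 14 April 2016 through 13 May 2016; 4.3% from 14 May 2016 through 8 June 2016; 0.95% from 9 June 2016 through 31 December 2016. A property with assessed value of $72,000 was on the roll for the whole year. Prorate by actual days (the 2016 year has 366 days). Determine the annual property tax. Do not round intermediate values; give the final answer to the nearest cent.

1 January – 13 April 2016: 104 days at 3.1% → $72,000 × 3.1% × 104/366 = $634.2295
14 April – 13 May 2016: 30 days at 2.45% → $72,000 × 2.45% × 30/366 = $144.5902
14 May – 8 June 2016: 26 days at 4.3% → $72,000 × 4.3% × 26/366 = $219.9344
9 June – 31 December 2016: 206 days at 0.95% → $72,000 × 0.95% × 206/366 = $384.9836
Total = $1,383.7377

$1,383.74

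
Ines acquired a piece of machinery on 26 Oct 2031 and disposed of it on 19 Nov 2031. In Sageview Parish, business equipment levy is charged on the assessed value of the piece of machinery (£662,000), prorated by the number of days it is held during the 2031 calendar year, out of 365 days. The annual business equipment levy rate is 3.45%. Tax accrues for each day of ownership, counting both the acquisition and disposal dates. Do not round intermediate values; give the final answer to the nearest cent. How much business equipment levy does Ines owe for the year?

Days held (26 Oct – 19 Nov 2031): 25 out of 365
Tax = £662,000 × 3.45% × 25/365 = £1,564.3151

£1,564.32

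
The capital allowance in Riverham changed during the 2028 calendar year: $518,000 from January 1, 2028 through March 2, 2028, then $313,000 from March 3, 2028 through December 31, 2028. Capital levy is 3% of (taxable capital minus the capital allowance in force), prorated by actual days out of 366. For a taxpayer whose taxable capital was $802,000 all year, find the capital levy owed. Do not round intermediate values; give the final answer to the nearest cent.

$13,628.20

January 1 – March 2, 2028: 62 days, exemption $518,000 → ($802,000 − $518,000) × 3% × 62/366 = $1,443.2787
March 3 – December 31, 2028: 304 days, exemption $313,000 → ($802,000 − $313,000) × 3% × 304/366 = $12,184.9180
Total = $13,628.1967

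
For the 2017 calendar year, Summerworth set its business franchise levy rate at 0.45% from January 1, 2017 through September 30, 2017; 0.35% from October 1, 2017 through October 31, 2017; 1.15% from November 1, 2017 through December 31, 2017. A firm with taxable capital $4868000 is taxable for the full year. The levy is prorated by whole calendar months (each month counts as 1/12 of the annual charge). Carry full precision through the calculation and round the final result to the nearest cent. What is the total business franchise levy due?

January 1 – September 30, 2017: 9 months at 0.45% → $4868000 × 0.45% × 9/12 = $16429.5000
October 1 – October 31, 2017: 1 month at 0.35% → $4868000 × 0.35% × 1/12 = $1419.8333
November 1 – December 31, 2017: 2 months at 1.15% → $4868000 × 1.15% × 2/12 = $9330.3333
Total = $27179.6667

$27179.67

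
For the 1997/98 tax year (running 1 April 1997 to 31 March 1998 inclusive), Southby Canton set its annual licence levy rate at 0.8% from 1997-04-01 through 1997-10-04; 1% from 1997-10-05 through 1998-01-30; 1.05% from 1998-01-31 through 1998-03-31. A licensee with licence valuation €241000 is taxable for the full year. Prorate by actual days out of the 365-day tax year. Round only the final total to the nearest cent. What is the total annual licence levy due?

1997-04-01 to 1997-10-04: 187 days at 0.8% → €241000 × 0.8% × 187/365 = €987.7699
1997-10-05 to 1998-01-30: 118 days at 1% → €241000 × 1% × 118/365 = €779.1233
1998-01-31 to 1998-03-31: 60 days at 1.05% → €241000 × 1.05% × 60/365 = €415.9726
Total = €2182.8658

€2182.87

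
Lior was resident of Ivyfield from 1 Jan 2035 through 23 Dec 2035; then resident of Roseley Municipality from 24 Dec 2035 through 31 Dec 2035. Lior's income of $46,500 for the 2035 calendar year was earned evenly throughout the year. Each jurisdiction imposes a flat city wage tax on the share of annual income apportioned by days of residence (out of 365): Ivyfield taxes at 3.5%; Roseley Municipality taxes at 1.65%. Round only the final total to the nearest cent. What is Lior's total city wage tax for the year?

$1,608.65

Ivyfield, 1 Jan – 23 Dec 2035: 357 days → $46,500 × 3.5% × 357/365 = $1,591.8288
Roseley Municipality, 24 Dec – 31 Dec 2035: 8 days → $46,500 × 1.65% × 8/365 = $16.8164
Total = $1,608.6452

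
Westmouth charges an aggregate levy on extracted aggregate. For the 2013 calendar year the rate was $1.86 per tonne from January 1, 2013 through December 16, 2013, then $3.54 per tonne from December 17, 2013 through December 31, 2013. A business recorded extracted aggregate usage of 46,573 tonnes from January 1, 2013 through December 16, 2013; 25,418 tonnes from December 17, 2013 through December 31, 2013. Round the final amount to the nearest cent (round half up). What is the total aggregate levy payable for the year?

$176,605.50

January 1 – December 16, 2013: 46,573 tonnes at $1.86/tonne → $86,625.78
December 17 – December 31, 2013: 25,418 tonnes at $3.54/tonne → $89,979.72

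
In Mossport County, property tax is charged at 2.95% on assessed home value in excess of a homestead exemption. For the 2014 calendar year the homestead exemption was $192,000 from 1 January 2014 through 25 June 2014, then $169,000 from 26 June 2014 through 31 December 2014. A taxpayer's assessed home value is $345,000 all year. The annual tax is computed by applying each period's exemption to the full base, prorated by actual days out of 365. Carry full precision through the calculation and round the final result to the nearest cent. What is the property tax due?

1 January – 25 June 2014: 176 days, exemption $192,000 → ($345,000 − $192,000) × 2.95% × 176/365 = $2,176.3726
26 June – 31 December 2014: 189 days, exemption $169,000 → ($345,000 − $169,000) × 2.95% × 189/365 = $2,688.4603
Total = $4,864.8329

$4,864.83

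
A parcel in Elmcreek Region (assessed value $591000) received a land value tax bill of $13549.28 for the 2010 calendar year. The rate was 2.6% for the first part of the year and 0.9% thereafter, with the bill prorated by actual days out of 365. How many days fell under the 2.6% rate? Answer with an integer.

Let d = days at the first rate; then 365 − d days at the second rate.
$591000 × [2.6%·d + 0.9%·(365−d)] / 365 = $13549.28
Solving gives d = 299, so the new rate took effect on October 27, 2010.

299 days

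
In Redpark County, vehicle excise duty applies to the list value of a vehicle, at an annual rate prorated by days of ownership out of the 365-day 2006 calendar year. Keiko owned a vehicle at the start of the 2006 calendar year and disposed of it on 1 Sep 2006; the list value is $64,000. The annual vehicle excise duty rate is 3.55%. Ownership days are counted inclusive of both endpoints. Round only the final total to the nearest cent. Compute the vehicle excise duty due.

$1,518.82

Days held (1 Jan – 1 Sep 2006): 244 out of 365
Tax = $64,000 × 3.55% × 244/365 = $1,518.8164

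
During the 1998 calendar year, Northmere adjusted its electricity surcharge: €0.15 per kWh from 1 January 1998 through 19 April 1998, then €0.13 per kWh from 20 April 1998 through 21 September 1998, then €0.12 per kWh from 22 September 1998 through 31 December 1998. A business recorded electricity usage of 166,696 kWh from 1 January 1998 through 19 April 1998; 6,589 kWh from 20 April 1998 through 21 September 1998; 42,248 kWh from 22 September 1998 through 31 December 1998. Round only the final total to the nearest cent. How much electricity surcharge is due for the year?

1 January – 19 April 1998: 166,696 kWh at €0.15/kWh → €25004.40
20 April – 21 September 1998: 6,589 kWh at €0.13/kWh → €856.57
22 September – 31 December 1998: 42,248 kWh at €0.12/kWh → €5069.76

€30930.73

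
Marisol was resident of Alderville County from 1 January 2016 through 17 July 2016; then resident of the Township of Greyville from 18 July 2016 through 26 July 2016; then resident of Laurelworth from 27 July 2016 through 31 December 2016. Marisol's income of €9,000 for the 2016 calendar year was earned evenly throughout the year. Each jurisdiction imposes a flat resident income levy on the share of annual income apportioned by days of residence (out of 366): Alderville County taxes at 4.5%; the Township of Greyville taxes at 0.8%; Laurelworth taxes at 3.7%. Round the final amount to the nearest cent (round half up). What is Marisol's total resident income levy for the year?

€365.73

Alderville County, 1 January – 17 July 2016: 199 days → €9,000 × 4.5% × 199/366 = €220.2049
The Township of Greyville, 18 July – 26 July 2016: 9 days → €9,000 × 0.8% × 9/366 = €1.7705
Laurelworth, 27 July – 31 December 2016: 158 days → €9,000 × 3.7% × 158/366 = €143.7541
Total = €365.7295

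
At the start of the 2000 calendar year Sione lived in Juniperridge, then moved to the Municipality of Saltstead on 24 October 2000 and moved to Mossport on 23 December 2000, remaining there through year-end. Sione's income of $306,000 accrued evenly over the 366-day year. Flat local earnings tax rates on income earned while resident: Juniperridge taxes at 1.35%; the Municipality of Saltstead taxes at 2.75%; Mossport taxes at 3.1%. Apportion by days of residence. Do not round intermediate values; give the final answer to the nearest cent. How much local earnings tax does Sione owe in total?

$4,964.98

Juniperridge, 1 January – 23 October 2000: 297 days → $306,000 × 1.35% × 297/366 = $3,352.2049
The Municipality of Saltstead, 24 October – 22 December 2000: 60 days → $306,000 × 2.75% × 60/366 = $1,379.5082
Mossport, 23 December – 31 December 2000: 9 days → $306,000 × 3.1% × 9/366 = $233.2623
Total = $4,964.9754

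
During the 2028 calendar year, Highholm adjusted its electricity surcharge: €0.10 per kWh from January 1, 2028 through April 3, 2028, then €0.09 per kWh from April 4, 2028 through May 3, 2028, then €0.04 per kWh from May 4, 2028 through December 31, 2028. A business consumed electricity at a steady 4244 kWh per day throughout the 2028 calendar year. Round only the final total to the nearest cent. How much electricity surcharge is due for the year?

January 1 – April 3, 2028: 94 days × 4244 kWh/day = 398,936 kWh at €0.10/kWh → €39893.60
April 4 – May 3, 2028: 30 days × 4244 kWh/day = 127,320 kWh at €0.09/kWh → €11458.80
May 4 – December 31, 2028: 242 days × 4244 kWh/day = 1,027,048 kWh at €0.04/kWh → €41081.92

€92434.32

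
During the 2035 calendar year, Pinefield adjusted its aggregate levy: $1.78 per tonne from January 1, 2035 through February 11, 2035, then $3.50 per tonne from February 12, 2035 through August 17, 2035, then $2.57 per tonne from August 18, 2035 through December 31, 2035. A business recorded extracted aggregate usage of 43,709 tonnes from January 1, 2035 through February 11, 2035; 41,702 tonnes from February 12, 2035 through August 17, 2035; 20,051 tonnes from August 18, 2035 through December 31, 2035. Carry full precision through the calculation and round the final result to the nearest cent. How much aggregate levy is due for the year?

January 1 – February 11, 2035: 43,709 tonnes at $1.78/tonne → $77,802.02
February 12 – August 17, 2035: 41,702 tonnes at $3.50/tonne → $145,957.00
August 18 – December 31, 2035: 20,051 tonnes at $2.57/tonne → $51,531.07

$275,290.09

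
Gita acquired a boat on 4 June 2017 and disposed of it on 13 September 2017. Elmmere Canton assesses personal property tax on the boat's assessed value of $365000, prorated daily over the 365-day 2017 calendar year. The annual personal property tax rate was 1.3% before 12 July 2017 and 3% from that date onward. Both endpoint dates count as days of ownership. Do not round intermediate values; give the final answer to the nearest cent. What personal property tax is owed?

$2414.00

4 June – 11 July 2017: 38 days at 1.3% → $365000 × 1.3% × 38/365 = $494.0000
12 July – 13 September 2017: 64 days at 3% → $365000 × 3% × 64/365 = $1920.0000
Total = $2414.0000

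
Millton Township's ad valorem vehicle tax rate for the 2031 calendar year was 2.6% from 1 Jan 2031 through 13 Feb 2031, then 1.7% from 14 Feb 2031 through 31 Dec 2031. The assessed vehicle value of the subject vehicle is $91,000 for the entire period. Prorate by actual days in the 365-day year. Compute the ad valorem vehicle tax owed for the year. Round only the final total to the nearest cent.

1 Jan – 13 Feb 2031: 44 days at 2.6% → $91,000 × 2.6% × 44/365 = $285.2164
14 Feb – 31 Dec 2031: 321 days at 1.7% → $91,000 × 1.7% × 321/365 = $1,360.5123
Total = $1,645.7288

$1,645.73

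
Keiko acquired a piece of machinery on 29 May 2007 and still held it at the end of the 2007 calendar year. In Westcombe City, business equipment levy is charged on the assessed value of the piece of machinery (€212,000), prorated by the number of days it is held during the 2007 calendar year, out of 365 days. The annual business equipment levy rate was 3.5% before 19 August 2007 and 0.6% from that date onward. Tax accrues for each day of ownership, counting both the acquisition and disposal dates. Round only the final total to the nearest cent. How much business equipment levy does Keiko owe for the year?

29 May – 18 August 2007: 82 days at 3.5% → €212,000 × 3.5% × 82/365 = €1,666.9589
19 August – 31 December 2007: 135 days at 0.6% → €212,000 × 0.6% × 135/365 = €470.4658
Total = €2,137.4247

€2,137.42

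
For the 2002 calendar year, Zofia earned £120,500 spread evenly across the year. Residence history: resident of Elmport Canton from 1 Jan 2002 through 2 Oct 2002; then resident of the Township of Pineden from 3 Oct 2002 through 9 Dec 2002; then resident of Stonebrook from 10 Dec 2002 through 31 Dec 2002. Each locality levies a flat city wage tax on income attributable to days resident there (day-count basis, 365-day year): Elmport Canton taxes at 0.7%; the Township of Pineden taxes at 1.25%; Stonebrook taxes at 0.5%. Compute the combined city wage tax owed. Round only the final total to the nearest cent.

Elmport Canton, 1 Jan – 2 Oct 2002: 275 days → £120,500 × 0.7% × 275/365 = £635.5137
The Township of Pineden, 3 Oct – 9 Dec 2002: 68 days → £120,500 × 1.25% × 68/365 = £280.6164
Stonebrook, 10 Dec – 31 Dec 2002: 22 days → £120,500 × 0.5% × 22/365 = £36.3151
Total = £952.4452

£952.45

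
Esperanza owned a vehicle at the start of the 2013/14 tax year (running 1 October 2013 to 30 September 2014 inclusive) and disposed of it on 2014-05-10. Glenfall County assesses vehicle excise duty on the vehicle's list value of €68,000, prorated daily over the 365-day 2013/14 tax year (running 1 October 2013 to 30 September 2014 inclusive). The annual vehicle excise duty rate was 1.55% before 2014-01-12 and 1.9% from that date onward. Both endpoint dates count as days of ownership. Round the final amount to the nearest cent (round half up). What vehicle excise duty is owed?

2013-10-01 to 2014-01-11: 103 days at 1.55% → €68,000 × 1.55% × 103/365 = €297.4301
2014-01-12 to 2014-05-10: 119 days at 1.9% → €68,000 × 1.9% × 119/365 = €421.2274
Total = €718.6575

€718.66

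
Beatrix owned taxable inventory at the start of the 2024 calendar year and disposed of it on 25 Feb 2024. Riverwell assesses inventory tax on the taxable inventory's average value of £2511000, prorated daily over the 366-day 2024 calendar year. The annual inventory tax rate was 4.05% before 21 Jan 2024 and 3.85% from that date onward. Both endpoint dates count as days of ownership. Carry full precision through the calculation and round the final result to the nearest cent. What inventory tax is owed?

1 Jan – 20 Jan 2024: 20 days at 4.05% → £2511000 × 4.05% × 20/366 = £5557.1311
21 Jan – 25 Feb 2024: 36 days at 3.85% → £2511000 × 3.85% × 36/366 = £9508.8689
Total = £15066.0000

£15066.00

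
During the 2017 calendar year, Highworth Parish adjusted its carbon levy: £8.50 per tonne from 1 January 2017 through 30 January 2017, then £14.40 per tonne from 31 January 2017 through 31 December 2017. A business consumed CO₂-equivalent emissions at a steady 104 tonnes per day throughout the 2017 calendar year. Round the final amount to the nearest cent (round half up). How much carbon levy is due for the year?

£528216.00

1 January – 30 January 2017: 30 days × 104 tonnes/day = 3,120 tonnes at £8.50/tonne → £26520.00
31 January – 31 December 2017: 335 days × 104 tonnes/day = 34,840 tonnes at £14.40/tonne → £501696.00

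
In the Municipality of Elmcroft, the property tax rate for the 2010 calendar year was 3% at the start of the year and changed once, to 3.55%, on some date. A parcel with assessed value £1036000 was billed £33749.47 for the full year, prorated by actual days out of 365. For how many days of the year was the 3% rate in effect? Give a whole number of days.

194 days

Let d = days at the first rate; then 365 − d days at the second rate.
£1036000 × [3%·d + 3.55%·(365−d)] / 365 = £33749.47
Solving gives d = 194, so the new rate took effect on July 14, 2010.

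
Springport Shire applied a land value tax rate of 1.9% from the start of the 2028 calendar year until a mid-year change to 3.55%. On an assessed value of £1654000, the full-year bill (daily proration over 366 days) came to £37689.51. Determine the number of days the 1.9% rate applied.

Let d = days at the first rate; then 366 − d days at the second rate.
£1654000 × [1.9%·d + 3.55%·(366−d)] / 366 = £37689.51
Solving gives d = 282, so the new rate took effect on October 9, 2028.

282 days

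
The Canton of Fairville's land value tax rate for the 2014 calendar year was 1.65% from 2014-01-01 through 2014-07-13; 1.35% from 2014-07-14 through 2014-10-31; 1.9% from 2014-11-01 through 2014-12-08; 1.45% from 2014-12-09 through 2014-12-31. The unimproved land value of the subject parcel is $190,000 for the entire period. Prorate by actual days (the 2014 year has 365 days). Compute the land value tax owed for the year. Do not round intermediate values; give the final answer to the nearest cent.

$2,988.73

2014-01-01 to 2014-07-13: 194 days at 1.65% → $190,000 × 1.65% × 194/365 = $1,666.2740
2014-07-14 to 2014-10-31: 110 days at 1.35% → $190,000 × 1.35% × 110/365 = $773.0137
2014-11-01 to 2014-12-08: 38 days at 1.9% → $190,000 × 1.9% × 38/365 = $375.8356
2014-12-09 to 2014-12-31: 23 days at 1.45% → $190,000 × 1.45% × 23/365 = $173.6027
Total = $2,988.7260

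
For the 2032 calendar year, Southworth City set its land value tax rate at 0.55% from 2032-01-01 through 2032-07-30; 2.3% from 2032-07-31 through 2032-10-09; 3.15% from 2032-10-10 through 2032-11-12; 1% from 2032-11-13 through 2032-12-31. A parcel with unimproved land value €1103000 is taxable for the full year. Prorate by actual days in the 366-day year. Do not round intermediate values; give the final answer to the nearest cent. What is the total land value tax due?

2032-01-01 to 2032-07-30: 212 days at 0.55% → €1103000 × 0.55% × 212/366 = €3513.9290
2032-07-31 to 2032-10-09: 71 days at 2.3% → €1103000 × 2.3% × 71/366 = €4921.3087
2032-10-10 to 2032-11-12: 34 days at 3.15% → €1103000 × 3.15% × 34/366 = €3227.6311
2032-11-13 to 2032-12-31: 49 days at 1% → €1103000 × 1% × 49/366 = €1476.6940
Total = €13139.5628

€13139.56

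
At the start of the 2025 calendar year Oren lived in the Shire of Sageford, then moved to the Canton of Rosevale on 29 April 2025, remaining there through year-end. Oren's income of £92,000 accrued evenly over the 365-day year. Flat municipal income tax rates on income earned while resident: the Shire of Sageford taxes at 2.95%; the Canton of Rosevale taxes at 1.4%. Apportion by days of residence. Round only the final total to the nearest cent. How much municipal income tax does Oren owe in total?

£1,749.01

The Shire of Sageford, 1 January – 28 April 2025: 118 days → £92,000 × 2.95% × 118/365 = £877.4027
The Canton of Rosevale, 29 April – 31 December 2025: 247 days → £92,000 × 1.4% × 247/365 = £871.6055
Total = £1,749.0082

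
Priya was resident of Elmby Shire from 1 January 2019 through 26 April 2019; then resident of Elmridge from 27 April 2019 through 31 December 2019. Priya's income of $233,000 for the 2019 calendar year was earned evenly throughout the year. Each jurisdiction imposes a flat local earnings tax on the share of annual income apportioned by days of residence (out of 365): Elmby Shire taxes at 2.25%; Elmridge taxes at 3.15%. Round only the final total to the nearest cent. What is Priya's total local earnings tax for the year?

$6,673.06

Elmby Shire, 1 January – 26 April 2019: 116 days → $233,000 × 2.25% × 116/365 = $1,666.1096
Elmridge, 27 April – 31 December 2019: 249 days → $233,000 × 3.15% × 249/365 = $5,006.9466
Total = $6,673.0562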